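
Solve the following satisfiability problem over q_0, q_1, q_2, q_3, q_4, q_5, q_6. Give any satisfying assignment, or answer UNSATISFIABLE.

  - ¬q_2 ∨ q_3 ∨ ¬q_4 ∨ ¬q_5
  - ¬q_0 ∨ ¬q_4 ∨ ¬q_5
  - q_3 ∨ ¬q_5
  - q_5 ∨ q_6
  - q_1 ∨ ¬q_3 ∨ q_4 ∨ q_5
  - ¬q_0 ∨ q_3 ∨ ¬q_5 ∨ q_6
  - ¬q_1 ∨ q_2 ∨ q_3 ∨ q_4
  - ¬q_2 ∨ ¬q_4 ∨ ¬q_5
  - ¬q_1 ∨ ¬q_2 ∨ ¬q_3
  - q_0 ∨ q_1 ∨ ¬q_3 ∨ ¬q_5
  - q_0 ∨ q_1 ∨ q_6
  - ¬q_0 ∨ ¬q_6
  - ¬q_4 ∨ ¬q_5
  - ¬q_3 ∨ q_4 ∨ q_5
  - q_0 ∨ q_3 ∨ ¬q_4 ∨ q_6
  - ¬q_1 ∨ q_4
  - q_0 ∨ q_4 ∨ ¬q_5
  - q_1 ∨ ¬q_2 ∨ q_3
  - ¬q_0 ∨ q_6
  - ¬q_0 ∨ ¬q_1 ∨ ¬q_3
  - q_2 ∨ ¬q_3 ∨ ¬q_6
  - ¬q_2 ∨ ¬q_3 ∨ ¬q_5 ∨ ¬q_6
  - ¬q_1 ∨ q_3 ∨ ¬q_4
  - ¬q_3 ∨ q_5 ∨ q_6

Try q_0 = True:
  (¬q_0 ∨ ¬q_6) forces q_6 = False.
  clause (¬q_0 ∨ q_6) is falsified — backtrack.
So q_0 = False.
Set q_1 = False.
  then (q_0 ∨ q_1 ∨ q_6) forces q_6 = True.
Set q_2 = False.
  then (q_2 ∨ ¬q_3 ∨ ¬q_6) forces q_3 = False.
  then (q_3 ∨ ¬q_5) forces q_5 = False.
Set q_4 = False.
All clauses satisfied.

q_0 = False; q_1 = False; q_2 = False; q_3 = False; q_4 = False; q_5 = False; q_6 = True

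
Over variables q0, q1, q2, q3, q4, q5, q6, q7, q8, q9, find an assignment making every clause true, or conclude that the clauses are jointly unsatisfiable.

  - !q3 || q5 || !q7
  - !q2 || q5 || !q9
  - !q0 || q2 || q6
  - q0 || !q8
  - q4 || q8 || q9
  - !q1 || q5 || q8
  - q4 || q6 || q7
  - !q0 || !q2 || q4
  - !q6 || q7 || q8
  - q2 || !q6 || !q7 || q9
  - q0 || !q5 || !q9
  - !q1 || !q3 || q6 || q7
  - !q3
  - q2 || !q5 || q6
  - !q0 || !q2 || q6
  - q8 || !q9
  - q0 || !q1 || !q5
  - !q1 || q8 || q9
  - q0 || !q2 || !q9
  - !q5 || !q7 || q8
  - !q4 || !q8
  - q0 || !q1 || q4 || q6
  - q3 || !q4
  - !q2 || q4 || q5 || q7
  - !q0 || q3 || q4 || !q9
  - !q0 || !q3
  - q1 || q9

q0: True; q1: True; q2: False; q3: False; q4: False; q5: True; q6: True; q7: False; q8: True; q9: False

Unit clause (!q3) forces q3 = False.
In (q3 || !q4) only !q4 is left, so q4 = False.
Try q0 = False:
  (q0 || !q8) forces q8 = False.
  (q4 || q8 || q9) forces q9 = True.
  clause (q8 || !q9) is falsified — backtrack.
So q0 = True.
  then (!q0 || !q2 || q4) forces q2 = False.
  then (!q0 || q3 || q4 || !q9) forces q9 = False.
  then (q1 || q9) forces q1 = True.
  then (!q0 || q2 || q6) forces q6 = True.
  then (q4 || q8 || q9) forces q8 = True.
  then (q2 || !q6 || !q7 || q9) forces q7 = False.
Set q5 = True.
All clauses satisfied.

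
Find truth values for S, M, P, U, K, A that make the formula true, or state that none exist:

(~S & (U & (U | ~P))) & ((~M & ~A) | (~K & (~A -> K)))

S: False, M: False, P: True, U: True, K: False, A: True

  ~S & (U & (U | ~P)) = True
    ~S = True
    U & (U | ~P) = True
      U | ~P = True
        ~P = False
  (~M & ~A) | (~K & (~A -> K)) = True
    ~M & ~A = False
      ~M = True
      ~A = False
    ~K & (~A -> K) = True
      ~K = True
      ~A -> K = True
        ~A = False
Both conjuncts True, so the formula holds.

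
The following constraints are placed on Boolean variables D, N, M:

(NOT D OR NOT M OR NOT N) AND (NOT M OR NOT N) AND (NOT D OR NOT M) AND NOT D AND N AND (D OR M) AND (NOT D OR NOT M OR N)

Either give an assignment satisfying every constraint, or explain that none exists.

Unsatisfiable — no assignment works.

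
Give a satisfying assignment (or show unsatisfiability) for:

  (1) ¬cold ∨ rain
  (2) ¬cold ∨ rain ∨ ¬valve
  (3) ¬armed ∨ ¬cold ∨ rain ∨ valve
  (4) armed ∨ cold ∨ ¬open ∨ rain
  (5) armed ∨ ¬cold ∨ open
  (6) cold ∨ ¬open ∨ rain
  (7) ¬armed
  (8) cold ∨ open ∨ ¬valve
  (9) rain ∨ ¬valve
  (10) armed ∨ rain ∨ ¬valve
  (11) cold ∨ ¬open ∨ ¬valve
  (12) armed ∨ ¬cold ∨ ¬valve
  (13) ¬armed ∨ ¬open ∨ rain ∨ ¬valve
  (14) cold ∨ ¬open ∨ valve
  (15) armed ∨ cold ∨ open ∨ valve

open = True, rain = True, armed = False, valve = False, cold = True

Unit clause (¬armed) forces armed = False.
Try open = False:
  (armed ∨ ¬cold ∨ open) forces cold = False.
  (cold ∨ open ∨ ¬valve) forces valve = False.
  clause (armed ∨ cold ∨ open ∨ valve) is falsified — backtrack.
So open = True.
Try rain = False:
  (¬cold ∨ rain) forces cold = False.
  clause (armed ∨ cold ∨ ¬open ∨ rain) is falsified — backtrack.
So rain = True.
Set valve = False.
  then (cold ∨ ¬open ∨ valve) forces cold = True.
All clauses satisfied.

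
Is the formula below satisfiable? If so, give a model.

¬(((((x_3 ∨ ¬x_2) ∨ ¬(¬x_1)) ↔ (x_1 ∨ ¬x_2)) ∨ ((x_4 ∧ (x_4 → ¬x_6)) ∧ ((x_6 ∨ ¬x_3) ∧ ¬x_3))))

x_1: False, x_2: True, x_3: True, x_4: False, x_6: False

  ¬(((((x_3 ∨ ¬x_2) ∨ ¬(¬x_1)) ↔ (x_1 ∨ ¬x_2)) ∨ ((x_4 ∧ (x_4 → ¬x_6)) ∧ ((x_6 ∨ ¬x_3) ∧ ¬x_3)))) = True
    (((x_3 ∨ ¬x_2) ∨ ¬(¬x_1)) ↔ (x_1 ∨ ¬x_2)) ∨ ((x_4 ∧ (x_4 → ¬x_6)) ∧ ((x_6 ∨ ¬x_3) ∧ ¬x_3)) = False
      ((x_3 ∨ ¬x_2) ∨ ¬(¬x_1)) ↔ (x_1 ∨ ¬x_2) = False
        (x_3 ∨ ¬x_2) ∨ ¬(¬x_1) = True
          x_3 ∨ ¬x_2 = True
            ¬x_2 = False
          ¬(¬x_1) = False
            ¬x_1 = True
        x_1 ∨ ¬x_2 = False
          ¬x_2 = False
      (x_4 ∧ (x_4 → ¬x_6)) ∧ ((x_6 ∨ ¬x_3) ∧ ¬x_3) = False
        x_4 ∧ (x_4 → ¬x_6) = False
          x_4 → ¬x_6 = True
            ¬x_6 = True
        (x_6 ∨ ¬x_3) ∧ ¬x_3 = False
          x_6 ∨ ¬x_3 = False
            ¬x_3 = False
          ¬x_3 = False
The formula evaluates to True.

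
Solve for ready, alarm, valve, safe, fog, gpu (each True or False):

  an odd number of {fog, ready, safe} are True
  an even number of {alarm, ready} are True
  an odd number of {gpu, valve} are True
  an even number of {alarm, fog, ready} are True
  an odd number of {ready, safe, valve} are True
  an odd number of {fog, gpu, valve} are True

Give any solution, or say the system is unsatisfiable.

ready: True; alarm: True; valve: False; safe: False; fog: False; gpu: True

{fog, ready, safe}: 1 true → odd ✓
{alarm, ready}: 2 true → even ✓
{gpu, valve}: 1 true → odd ✓
{alarm, fog, ready}: 2 true → even ✓
{ready, safe, valve}: 1 true → odd ✓
{fog, gpu, valve}: 1 true → odd ✓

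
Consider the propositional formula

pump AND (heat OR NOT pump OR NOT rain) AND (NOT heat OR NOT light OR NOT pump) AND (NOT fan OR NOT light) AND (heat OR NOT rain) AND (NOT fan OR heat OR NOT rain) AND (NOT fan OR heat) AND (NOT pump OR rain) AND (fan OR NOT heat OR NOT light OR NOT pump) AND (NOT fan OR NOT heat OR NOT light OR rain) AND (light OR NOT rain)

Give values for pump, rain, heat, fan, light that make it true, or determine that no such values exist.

Case pump = True:
  (NOT pump OR rain) forces rain = True.
  (heat OR NOT pump OR NOT rain) forces heat = True.
  (NOT heat OR NOT light OR NOT pump) forces light = False.
  Clause (light OR NOT rain) is falsified — contradiction.
Case pump = False:
  Clause (pump) is falsified — contradiction.
Both cases fail, so the formula is unsatisfiable.

UNSATISFIABLE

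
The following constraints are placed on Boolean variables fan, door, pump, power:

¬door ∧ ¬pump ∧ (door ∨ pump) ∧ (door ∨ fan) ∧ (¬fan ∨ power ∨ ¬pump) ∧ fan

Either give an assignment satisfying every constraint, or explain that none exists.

Case door = True:
  Clause (¬door) is falsified — contradiction.
Case door = False:
  (¬pump) forces pump = False.
  Clause (door ∨ pump) is falsified — contradiction.
Both cases fail, so the formula is unsatisfiable.

Unsatisfiable — no assignment works.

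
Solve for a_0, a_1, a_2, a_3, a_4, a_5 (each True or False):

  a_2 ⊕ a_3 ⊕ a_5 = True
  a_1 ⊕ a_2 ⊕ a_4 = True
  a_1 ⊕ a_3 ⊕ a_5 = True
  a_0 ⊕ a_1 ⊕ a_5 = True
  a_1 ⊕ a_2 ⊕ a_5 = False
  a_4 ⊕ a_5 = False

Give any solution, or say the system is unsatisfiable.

Adding constraints 2, 5, 6 mod 2: every variable appears an even number of times on the left, so the left side is 0.
But the right sides sum to 1 (mod 2). 0 ≠ 1 — the system is inconsistent.

The formula is unsatisfiable.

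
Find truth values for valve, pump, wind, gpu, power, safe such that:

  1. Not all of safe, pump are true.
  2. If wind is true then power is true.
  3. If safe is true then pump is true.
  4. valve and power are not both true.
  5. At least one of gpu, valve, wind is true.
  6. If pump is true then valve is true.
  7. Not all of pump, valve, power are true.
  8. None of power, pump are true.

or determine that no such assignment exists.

valve = True, pump = False, wind = False, gpu = False, power = False, safe = False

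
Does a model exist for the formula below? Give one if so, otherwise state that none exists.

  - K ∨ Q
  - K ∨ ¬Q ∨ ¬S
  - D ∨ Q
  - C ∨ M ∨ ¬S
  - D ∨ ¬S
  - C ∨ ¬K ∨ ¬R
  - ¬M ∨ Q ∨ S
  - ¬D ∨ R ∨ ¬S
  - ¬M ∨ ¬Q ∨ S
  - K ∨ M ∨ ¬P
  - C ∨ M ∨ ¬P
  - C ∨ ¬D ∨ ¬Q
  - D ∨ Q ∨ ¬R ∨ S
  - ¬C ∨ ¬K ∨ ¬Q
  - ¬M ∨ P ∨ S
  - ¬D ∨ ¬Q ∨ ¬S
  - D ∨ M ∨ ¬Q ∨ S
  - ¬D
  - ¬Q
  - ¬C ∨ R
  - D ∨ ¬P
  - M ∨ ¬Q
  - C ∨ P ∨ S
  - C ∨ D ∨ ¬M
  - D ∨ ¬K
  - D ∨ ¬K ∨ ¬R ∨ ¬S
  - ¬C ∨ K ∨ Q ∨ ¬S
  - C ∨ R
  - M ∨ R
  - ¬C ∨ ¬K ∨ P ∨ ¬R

No satisfying assignment exists.

Case D = True:
  Clause (¬D) is falsified — contradiction.
Case D = False:
  (D ∨ Q) forces Q = True.
  Clause (¬Q) is falsified — contradiction.
Both cases fail, so the formula is unsatisfiable.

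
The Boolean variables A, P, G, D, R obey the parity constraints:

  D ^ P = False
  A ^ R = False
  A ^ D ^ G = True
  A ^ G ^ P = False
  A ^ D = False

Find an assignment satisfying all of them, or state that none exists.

Unsatisfiable

Adding constraints 1, 3, 4 mod 2: every variable appears an even number of times on the left, so the left side is 0.
But the right sides sum to 1 (mod 2). 0 ≠ 1 — the system is inconsistent.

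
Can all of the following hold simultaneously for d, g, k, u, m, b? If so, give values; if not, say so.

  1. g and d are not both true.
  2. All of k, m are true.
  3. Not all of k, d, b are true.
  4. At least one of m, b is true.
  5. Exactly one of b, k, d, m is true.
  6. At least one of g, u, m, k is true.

Case k = True:
  (2) forces m = True.
  Constraint (5) is violated (k=T, m=T) — contradiction.
Case k = False:
  Constraint (2) is violated (k=F) — contradiction.
Both cases fail — unsatisfiable.

The formula is unsatisfiable.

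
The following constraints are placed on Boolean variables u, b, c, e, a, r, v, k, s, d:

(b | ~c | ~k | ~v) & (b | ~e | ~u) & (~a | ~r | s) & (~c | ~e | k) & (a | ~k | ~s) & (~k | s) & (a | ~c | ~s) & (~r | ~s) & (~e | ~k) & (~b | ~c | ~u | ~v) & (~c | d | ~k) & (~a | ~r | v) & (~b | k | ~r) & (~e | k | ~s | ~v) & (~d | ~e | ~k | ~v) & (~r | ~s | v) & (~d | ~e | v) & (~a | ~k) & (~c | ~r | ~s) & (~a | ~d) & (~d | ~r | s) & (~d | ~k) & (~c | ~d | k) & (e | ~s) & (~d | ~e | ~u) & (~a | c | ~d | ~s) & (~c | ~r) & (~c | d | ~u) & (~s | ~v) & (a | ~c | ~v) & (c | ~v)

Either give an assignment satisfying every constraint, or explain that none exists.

Set u = True.
Set b = True.
Set c = False.
  then (c | ~v) forces v = False.
Set e = True.
  then (~e | ~k) forces k = False.
  then (~b | k | ~r) forces r = False.
  then (~d | ~e | v) forces d = False.
Set a = True.
Set s = True.
All clauses satisfied.

u = True, b = True, c = False, e = True, a = True, r = False, v = False, k = False, s = True, d = False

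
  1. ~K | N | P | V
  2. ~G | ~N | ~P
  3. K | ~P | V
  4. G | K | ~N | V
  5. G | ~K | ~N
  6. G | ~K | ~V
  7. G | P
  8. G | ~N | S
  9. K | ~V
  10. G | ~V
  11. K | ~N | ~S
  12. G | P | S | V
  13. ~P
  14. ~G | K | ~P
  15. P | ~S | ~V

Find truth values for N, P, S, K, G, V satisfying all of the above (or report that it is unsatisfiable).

N = True; P = False; S = False; K = False; G = True; V = False

Unit clause (~P) forces P = False.
In (G | P) only G is left, so G = True.
Set N = True.
Set S = False.
Set K = False.
  then (K | ~V) forces V = False.
All clauses satisfied.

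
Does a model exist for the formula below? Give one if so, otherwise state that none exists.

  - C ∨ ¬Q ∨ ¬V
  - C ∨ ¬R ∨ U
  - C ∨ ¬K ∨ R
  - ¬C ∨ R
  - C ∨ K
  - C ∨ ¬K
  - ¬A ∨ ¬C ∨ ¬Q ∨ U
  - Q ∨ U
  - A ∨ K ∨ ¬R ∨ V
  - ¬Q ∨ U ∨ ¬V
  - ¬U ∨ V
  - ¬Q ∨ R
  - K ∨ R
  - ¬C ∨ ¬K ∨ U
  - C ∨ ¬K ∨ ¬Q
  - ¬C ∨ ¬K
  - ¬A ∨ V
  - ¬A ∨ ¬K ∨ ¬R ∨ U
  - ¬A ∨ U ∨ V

Set A = False.
Set Q = False.
  then (Q ∨ U) forces U = True.
  then (¬U ∨ V) forces V = True.
Try K = True:
  (C ∨ ¬K) forces C = True.
  clause (¬C ∨ ¬K) is falsified — backtrack.
So K = False.
  then (C ∨ K) forces C = True.
  then (K ∨ R) forces R = True.
All clauses satisfied.

A = False; Q = False; V = True; U = True; K = False; C = True; R = True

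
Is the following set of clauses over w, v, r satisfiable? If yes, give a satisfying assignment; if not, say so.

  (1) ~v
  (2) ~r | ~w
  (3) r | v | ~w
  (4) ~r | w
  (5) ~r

w=F; v=F; r=F

Unit clause (~v) forces v = False.
Unit clause (~r) forces r = False.
In (r | v | ~w) only ~w is left, so w = False.
Check each clause:
  (~v): ~v holds.
  (~r | ~w): ~r holds.
  (r | v | ~w): ~w holds.
  (~r | w): ~r holds.
  (~r): ~r holds.
All clauses satisfied.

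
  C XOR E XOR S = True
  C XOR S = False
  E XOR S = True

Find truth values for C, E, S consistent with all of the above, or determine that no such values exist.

C=F; E=T; S=F

C XOR E XOR S = F XOR T XOR F = True ✓
C XOR S = F XOR F = False ✓
E XOR S = T XOR F = True ✓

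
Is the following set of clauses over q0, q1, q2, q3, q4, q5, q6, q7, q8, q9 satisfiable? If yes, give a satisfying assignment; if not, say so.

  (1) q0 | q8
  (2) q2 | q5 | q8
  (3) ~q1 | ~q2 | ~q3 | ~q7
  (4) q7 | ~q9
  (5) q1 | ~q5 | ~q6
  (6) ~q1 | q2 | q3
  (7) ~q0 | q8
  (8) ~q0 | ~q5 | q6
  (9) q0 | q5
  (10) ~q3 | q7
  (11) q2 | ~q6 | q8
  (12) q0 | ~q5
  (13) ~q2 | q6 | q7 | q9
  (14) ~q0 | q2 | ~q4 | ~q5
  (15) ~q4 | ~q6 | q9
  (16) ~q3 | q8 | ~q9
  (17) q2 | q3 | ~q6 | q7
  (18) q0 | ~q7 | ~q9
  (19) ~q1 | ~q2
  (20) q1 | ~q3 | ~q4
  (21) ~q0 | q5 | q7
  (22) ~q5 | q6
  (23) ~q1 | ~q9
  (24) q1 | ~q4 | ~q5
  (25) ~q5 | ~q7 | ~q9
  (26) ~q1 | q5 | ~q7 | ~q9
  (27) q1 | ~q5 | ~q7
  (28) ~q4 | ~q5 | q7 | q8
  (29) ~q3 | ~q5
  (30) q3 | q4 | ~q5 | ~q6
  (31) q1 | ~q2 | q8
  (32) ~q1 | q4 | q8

Try q0 = False:
  (q0 | q8) forces q8 = True.
  (q0 | q5) forces q5 = True.
  clause (q0 | ~q5) is falsified — backtrack.
So q0 = True.
  then (~q0 | q8) forces q8 = True.
Set q1 = False.
Set q2 = False.
Set q3 = False.
Set q4 = True.
  then (~q0 | q2 | ~q4 | ~q5) forces q5 = False.
  then (~q0 | q5 | q7) forces q7 = True.
Set q6 = True.
  then (~q4 | ~q6 | q9) forces q9 = True.
All clauses satisfied.

q0=T, q1=F, q2=F, q3=F, q4=T, q5=F, q6=T, q7=T, q8=T, q9=T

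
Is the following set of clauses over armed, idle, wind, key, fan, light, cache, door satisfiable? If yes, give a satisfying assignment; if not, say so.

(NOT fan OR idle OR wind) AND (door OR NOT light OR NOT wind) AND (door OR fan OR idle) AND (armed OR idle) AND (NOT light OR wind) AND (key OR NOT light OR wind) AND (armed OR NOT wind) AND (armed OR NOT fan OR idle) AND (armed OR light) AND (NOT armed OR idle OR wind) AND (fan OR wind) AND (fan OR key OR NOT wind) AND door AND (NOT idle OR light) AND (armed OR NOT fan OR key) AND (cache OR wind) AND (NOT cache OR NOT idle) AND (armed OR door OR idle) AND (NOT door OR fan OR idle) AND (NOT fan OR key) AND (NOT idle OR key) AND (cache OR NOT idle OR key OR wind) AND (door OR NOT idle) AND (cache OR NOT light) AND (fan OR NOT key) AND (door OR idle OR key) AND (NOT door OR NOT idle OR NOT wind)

armed = True, idle = False, wind = True, key = True, fan = True, light = False, cache = True, door = True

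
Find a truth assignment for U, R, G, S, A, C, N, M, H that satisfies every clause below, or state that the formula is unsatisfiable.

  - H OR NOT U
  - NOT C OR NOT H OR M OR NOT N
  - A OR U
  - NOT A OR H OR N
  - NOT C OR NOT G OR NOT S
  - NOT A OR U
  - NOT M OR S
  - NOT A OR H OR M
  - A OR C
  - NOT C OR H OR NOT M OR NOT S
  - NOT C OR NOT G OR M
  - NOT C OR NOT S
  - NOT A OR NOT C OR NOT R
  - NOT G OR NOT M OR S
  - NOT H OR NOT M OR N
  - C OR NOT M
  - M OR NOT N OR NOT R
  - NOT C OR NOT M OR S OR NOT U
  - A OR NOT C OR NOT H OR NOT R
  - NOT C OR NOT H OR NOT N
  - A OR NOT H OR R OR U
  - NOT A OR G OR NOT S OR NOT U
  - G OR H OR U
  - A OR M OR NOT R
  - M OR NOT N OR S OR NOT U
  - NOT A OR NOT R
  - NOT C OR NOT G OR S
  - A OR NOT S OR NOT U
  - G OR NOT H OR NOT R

U = True, R = False, G = True, S = False, A = True, C = False, N = False, M = False, H = True

Try U = False:
  (A OR U) forces A = True.
  clause (NOT A OR U) is falsified — backtrack.
So U = True.
  then (H OR NOT U) forces H = True.
Set R = False.
Set G = True.
Set S = False.
  then (NOT M OR S) forces M = False.
  then (NOT C OR NOT G OR M) forces C = False.
  then (M OR NOT N OR S OR NOT U) forces N = False.
  then (A OR C) forces A = True.
All clauses satisfied.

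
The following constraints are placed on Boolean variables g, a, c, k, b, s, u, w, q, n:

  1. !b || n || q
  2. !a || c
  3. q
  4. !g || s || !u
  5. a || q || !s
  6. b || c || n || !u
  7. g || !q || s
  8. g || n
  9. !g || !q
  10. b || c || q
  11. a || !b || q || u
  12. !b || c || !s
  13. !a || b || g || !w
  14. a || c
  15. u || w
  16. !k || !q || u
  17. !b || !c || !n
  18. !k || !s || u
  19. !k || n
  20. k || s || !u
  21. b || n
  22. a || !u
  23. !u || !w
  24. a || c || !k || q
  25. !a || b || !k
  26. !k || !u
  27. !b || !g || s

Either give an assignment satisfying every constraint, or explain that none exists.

g = False; a = False; c = True; k = False; b = False; s = True; u = False; w = True; q = True; n = True

Unit clause (q) forces q = True.
In (!g || !q) only !g is left, so g = False.
In (g || !q || s) only s is left, so s = True.
In (g || n) only n is left, so n = True.
Set a = False.
  then (a || c) forces c = True.
  then (!b || !c || !n) forces b = False.
  then (a || !u) forces u = False.
  then (u || w) forces w = True.
  then (!k || !q || u) forces k = False.
All clauses satisfied.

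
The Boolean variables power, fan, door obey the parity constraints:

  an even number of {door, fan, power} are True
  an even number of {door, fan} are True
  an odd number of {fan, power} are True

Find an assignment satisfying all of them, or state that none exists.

power = False, fan = True, door = True

{door, fan, power}: 2 true → even ✓
{door, fan}: 2 true → even ✓
{fan, power}: 1 true → odd ✓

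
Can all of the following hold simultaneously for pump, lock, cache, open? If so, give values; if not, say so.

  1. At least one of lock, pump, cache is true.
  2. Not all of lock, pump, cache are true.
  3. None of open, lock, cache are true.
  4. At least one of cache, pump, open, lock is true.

pump=T; lock=F; cache=F; open=F

  (1) {lock, pump, cache}: 1 true — at least one ✓
  (2) {lock, pump, cache}: 1/3 true — not all ✓
  (3) {open, lock, cache}: 0 true — none ✓
  (4) {cache, pump, open, lock}: 1 true — at least one ✓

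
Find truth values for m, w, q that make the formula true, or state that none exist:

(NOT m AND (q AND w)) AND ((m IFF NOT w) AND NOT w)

The formula is unsatisfiable.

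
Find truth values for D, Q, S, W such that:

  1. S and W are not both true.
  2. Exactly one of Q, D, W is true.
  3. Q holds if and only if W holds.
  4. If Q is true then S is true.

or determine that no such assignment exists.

D = True; Q = False; S = True; W = False

  (1) S=T, W=F — not both ✓
  (2) {Q, D, W}: 1 true — exactly one ✓
  (3) Q=F, W=F — same ✓
  (4) Q=F ⇒ S: vacuous ✓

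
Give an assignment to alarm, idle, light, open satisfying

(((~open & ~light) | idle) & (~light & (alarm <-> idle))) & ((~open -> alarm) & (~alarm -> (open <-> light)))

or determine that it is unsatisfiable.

alarm=T, idle=T, light=F, open=T

  ((~open & ~light) | idle) & (~light & (alarm <-> idle)) = True
    (~open & ~light) | idle = True
      ~open & ~light = False
        ~open = False
        ~light = True
    ~light & (alarm <-> idle) = True
      ~light = True
      alarm <-> idle = True
  (~open -> alarm) & (~alarm -> (open <-> light)) = True
    ~open -> alarm = True
      ~open = False
    ~alarm -> (open <-> light) = True
      ~alarm = False
      open <-> light = False
Both conjuncts True, so the formula holds.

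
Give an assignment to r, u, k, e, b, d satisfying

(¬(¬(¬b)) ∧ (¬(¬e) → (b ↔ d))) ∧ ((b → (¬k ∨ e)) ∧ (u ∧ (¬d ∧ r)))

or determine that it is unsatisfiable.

r=T, u=T, k=F, e=F, b=F, d=F

  ¬(¬(¬b)) ∧ (¬(¬e) → (b ↔ d)) = True
    ¬(¬(¬b)) = True
      ¬(¬b) = False
        ¬b = True
    ¬(¬e) → (b ↔ d) = True
      ¬(¬e) = False
        ¬e = True
      b ↔ d = True
  (b → (¬k ∨ e)) ∧ (u ∧ (¬d ∧ r)) = True
    b → (¬k ∨ e) = True
      ¬k ∨ e = True
        ¬k = True
    u ∧ (¬d ∧ r) = True
      ¬d ∧ r = True
        ¬d = True
Both conjuncts True, so the formula holds.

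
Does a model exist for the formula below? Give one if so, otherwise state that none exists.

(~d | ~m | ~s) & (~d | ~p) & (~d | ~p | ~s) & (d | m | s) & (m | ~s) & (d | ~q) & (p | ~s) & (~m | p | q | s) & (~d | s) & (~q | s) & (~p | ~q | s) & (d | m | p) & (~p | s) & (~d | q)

Try d = True:
  (~d | ~p) forces p = False.
  (p | ~s) forces s = False.
  clause (~d | s) is falsified — backtrack.
So d = False.
  then (d | ~q) forces q = False.
Try p = False:
  (p | ~s) forces s = False.
  (d | m | s) forces m = True.
  clause (~m | p | q | s) is falsified — backtrack.
So p = True.
  then (~p | s) forces s = True.
  then (m | ~s) forces m = True.
All clauses satisfied.

d=F, p=T, q=F, m=T, s=T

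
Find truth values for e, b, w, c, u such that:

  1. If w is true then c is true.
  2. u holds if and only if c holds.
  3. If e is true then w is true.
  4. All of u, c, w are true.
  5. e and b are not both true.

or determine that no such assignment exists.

e = False; b = True; w = True; c = True; u = True

  (1) w=T ⇒ c: T ✓
  (2) u=T, c=T — same ✓
  (3) e=F ⇒ w: vacuous ✓
  (4) {u, c, w}: all 3 true ✓
  (5) e=F, b=T — not both ✓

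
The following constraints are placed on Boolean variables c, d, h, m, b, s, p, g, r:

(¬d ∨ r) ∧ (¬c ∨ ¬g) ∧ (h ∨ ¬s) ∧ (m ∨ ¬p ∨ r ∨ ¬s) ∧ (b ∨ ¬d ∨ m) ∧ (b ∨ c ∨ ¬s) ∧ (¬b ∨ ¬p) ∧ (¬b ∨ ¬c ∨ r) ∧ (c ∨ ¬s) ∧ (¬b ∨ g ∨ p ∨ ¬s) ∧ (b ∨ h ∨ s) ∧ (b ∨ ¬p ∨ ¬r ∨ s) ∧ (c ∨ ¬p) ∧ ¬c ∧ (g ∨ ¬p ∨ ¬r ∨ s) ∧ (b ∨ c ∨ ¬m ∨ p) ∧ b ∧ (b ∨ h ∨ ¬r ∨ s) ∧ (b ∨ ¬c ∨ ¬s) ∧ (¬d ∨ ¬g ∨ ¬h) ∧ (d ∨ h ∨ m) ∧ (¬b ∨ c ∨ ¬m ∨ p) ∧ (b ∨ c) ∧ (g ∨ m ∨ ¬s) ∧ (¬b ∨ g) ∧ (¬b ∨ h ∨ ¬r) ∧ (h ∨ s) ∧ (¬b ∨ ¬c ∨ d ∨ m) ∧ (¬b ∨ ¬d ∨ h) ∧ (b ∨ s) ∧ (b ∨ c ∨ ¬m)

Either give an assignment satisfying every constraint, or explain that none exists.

Unit clause (¬c) forces c = False.
Unit clause (b) forces b = True.
In (¬b ∨ g) only g is left, so g = True.
In (¬b ∨ ¬p) only ¬p is left, so p = False.
In (c ∨ ¬s) only ¬s is left, so s = False.
In (¬b ∨ c ∨ ¬m ∨ p) only ¬m is left, so m = False.
In (h ∨ s) only h is left, so h = True.
In (¬d ∨ ¬g ∨ ¬h) only ¬d is left, so d = False.
Set r = True.
All clauses satisfied.

c = False, d = False, h = True, m = False, b = True, s = False, p = False, g = True, r = True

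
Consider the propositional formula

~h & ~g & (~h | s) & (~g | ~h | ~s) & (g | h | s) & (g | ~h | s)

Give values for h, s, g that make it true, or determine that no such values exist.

h = False, s = True, g = False

Unit clause (~h) forces h = False.
Unit clause (~g) forces g = False.
In (g | h | s) only s is left, so s = True.
All clauses satisfied.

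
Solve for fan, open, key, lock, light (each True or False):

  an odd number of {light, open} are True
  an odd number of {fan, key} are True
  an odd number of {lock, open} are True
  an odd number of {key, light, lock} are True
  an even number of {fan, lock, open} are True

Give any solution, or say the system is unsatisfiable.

No satisfying assignment exists.

Adding constraints 1, 2, 4, 5 mod 2: every variable appears an even number of times on the left, so the left side is 0.
But the right sides sum to 1 (mod 2). 0 ≠ 1 — the system is inconsistent.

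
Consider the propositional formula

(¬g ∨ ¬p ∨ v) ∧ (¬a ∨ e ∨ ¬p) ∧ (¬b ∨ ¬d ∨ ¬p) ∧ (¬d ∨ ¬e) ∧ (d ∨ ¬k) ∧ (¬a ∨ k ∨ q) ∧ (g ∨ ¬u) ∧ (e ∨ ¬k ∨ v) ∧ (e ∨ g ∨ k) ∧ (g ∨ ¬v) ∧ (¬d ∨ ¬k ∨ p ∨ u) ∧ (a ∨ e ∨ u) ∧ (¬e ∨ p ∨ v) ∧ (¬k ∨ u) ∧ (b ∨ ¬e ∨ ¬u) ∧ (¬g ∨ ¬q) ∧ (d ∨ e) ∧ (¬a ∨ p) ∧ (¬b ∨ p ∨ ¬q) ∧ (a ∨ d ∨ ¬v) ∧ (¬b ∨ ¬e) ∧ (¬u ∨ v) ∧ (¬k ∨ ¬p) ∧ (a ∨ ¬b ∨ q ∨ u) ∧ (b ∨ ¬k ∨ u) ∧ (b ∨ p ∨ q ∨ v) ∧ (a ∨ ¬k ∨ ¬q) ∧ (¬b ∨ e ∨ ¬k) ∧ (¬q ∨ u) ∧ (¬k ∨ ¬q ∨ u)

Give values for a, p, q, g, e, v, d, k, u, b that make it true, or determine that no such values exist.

Set a = False.
Set p = False.
Try q = True:
  (¬g ∨ ¬q) forces g = False.
  (g ∨ ¬u) forces u = False.
  clause (¬q ∨ u) is falsified — backtrack.
So q = False.
Set g = True.
Try e = True:
  (¬d ∨ ¬e) forces d = False.
  (d ∨ ¬k) forces k = False.
  (¬e ∨ p ∨ v) forces v = True.
  clause (a ∨ d ∨ ¬v) is falsified — backtrack.
So e = False.
  then (a ∨ e ∨ u) forces u = True.
  then (d ∨ e) forces d = True.
  then (¬u ∨ v) forces v = True.
Set k = False.
Set b = False.
All clauses satisfied.

a: False; p: False; q: False; g: True; e: False; v: True; d: True; k: False; u: True; b: False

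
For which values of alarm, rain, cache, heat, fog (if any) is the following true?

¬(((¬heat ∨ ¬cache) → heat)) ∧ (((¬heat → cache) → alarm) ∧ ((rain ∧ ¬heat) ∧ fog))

alarm = False, rain = True, cache = False, heat = False, fog = True

  ¬(((¬heat ∨ ¬cache) → heat)) = True
    (¬heat ∨ ¬cache) → heat = False
      ¬heat ∨ ¬cache = True
        ¬heat = True
        ¬cache = True
  ((¬heat → cache) → alarm) ∧ ((rain ∧ ¬heat) ∧ fog) = True
    (¬heat → cache) → alarm = True
      ¬heat → cache = False
        ¬heat = True
    (rain ∧ ¬heat) ∧ fog = True
      rain ∧ ¬heat = True
        ¬heat = True
Both conjuncts True, so the formula holds.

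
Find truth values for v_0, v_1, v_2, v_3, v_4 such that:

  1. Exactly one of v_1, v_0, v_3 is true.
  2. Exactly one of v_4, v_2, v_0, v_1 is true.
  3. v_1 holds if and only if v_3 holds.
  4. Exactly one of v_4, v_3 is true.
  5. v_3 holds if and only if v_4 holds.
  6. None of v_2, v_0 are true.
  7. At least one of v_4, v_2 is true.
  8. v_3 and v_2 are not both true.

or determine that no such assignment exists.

No satisfying assignment exists.

Case v_3 = True:
  (1) with v_3=T forces v_1 = False.
  Constraint (3) is violated (v_1=F, v_3=T) — contradiction.
Case v_3 = False:
  (3) with v_3=F forces v_1 = False.
  (1) with v_1=F, v_3=F forces v_0 = True.
  Constraint (6) is violated (v_0=T) — contradiction.
Both cases fail — unsatisfiable.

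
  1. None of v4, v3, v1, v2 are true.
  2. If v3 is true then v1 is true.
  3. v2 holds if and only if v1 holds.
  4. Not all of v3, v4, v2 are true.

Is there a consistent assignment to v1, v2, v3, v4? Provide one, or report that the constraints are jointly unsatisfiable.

v1: False, v2: False, v3: False, v4: False

  (1) {v4, v3, v1, v2}: 0 true — none ✓
  (2) v3=F ⇒ v1: vacuous ✓
  (3) v2=F, v1=F — same ✓
  (4) {v3, v4, v2}: 0/3 true — not all ✓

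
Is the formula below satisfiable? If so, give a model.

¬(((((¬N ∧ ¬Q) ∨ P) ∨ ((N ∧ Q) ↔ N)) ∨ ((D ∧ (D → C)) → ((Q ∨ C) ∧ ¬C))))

P: False, D: True, C: True, N: True, Q: False

  ¬(((((¬N ∧ ¬Q) ∨ P) ∨ ((N ∧ Q) ↔ N)) ∨ ((D ∧ (D → C)) → ((Q ∨ C) ∧ ¬C)))) = True
    (((¬N ∧ ¬Q) ∨ P) ∨ ((N ∧ Q) ↔ N)) ∨ ((D ∧ (D → C)) → ((Q ∨ C) ∧ ¬C)) = False
      ((¬N ∧ ¬Q) ∨ P) ∨ ((N ∧ Q) ↔ N) = False
        (¬N ∧ ¬Q) ∨ P = False
          ¬N ∧ ¬Q = False
            ¬N = False
            ¬Q = True
        (N ∧ Q) ↔ N = False
          N ∧ Q = False
      (D ∧ (D → C)) → ((Q ∨ C) ∧ ¬C) = False
        D ∧ (D → C) = True
          D → C = True
        (Q ∨ C) ∧ ¬C = False
          Q ∨ C = True
          ¬C = False
The formula evaluates to True.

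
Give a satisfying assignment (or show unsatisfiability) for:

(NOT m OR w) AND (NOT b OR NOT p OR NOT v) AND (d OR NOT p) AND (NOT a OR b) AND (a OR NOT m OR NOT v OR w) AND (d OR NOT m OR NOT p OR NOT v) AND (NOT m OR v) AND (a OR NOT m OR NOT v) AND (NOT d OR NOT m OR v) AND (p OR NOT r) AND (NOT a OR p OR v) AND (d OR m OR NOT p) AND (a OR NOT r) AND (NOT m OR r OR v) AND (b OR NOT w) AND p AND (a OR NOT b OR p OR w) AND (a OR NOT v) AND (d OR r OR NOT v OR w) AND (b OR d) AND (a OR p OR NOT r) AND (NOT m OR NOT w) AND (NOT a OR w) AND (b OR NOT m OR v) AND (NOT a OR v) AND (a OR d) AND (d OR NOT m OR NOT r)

m: False, v: False, b: True, r: False, d: True, p: True, a: False, w: False

Unit clause (p) forces p = True.
In (d OR NOT p) only d is left, so d = True.
Try m = True:
  (NOT m OR w) forces w = True.
  clause (NOT m OR NOT w) is falsified — backtrack.
So m = False.
Set v = False.
  then (NOT a OR v) forces a = False.
  then (a OR NOT r) forces r = False.
Set b = True.
Set w = False.
All clauses satisfied.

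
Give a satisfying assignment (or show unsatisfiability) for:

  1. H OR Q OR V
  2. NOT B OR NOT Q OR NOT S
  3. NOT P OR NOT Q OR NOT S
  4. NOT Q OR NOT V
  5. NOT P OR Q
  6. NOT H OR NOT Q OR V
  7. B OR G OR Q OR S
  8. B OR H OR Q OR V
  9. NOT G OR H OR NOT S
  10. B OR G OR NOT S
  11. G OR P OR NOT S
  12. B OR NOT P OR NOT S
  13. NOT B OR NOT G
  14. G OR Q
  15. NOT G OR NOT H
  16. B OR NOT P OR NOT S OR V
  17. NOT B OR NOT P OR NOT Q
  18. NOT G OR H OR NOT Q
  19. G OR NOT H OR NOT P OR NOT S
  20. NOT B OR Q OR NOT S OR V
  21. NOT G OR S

Set P = True.
  then (NOT P OR Q) forces Q = True.
  then (NOT B OR NOT P OR NOT Q) forces B = False.
  then (NOT P OR NOT Q OR NOT S) forces S = False.
  then (NOT Q OR NOT V) forces V = False.
  then (NOT H OR NOT Q OR V) forces H = False.
  then (NOT G OR H OR NOT Q) forces G = False.
All clauses satisfied.

P = True; H = False; V = False; G = False; B = False; Q = True; S = False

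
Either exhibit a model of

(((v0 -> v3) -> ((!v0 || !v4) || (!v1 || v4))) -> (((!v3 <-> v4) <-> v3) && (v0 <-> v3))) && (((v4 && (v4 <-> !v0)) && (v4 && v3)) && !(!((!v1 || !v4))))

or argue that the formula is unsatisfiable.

UNSATISFIABLE

Case v4 = True: the formula simplifies to ((!v3 <-> v3) && (v0 <-> v3)) && ((!v0 && v3) && !(!(!v1))).
  v3 = True: the conjunct !v3 <-> v3 becomes !True <-> True = False.
  v3 = False: the conjunct !v3 <-> v3 becomes !False <-> False = False.
Case v4 = False: the conjunct v4 is False.
Both cases fail — unsatisfiable.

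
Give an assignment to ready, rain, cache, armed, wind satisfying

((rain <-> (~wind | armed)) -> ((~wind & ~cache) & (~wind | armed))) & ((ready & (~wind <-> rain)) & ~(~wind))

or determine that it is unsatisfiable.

ready: True; rain: False; cache: True; armed: True; wind: True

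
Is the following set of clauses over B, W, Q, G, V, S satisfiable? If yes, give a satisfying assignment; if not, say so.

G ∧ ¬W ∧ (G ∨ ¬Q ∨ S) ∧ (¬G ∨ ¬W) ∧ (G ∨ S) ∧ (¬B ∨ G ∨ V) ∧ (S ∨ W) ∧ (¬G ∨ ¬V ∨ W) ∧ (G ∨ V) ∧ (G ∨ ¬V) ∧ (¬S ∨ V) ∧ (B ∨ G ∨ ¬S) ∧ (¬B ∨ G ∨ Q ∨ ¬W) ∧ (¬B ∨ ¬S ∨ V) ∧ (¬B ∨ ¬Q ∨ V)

Unsatisfiable

Case W = True:
  Clause (¬W) is falsified — contradiction.
Case W = False:
  (G) forces G = True.
  (S ∨ W) forces S = True.
  (¬G ∨ ¬V ∨ W) forces V = False.
  Clause (¬S ∨ V) is falsified — contradiction.
Both cases fail, so the formula is unsatisfiable.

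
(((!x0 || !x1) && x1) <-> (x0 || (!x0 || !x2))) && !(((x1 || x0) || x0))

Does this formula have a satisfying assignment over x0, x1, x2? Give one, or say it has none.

Case x0 = True: the conjunct !(((x1 || x0) || x0)) becomes !((True || True)) = False.
Case x0 = False: the formula simplifies to x1 && !x1.
  x1 = True: the conjunct !x1 is False.
  x1 = False: the conjunct x1 is False.
Both cases fail — unsatisfiable.

UNSATISFIABLE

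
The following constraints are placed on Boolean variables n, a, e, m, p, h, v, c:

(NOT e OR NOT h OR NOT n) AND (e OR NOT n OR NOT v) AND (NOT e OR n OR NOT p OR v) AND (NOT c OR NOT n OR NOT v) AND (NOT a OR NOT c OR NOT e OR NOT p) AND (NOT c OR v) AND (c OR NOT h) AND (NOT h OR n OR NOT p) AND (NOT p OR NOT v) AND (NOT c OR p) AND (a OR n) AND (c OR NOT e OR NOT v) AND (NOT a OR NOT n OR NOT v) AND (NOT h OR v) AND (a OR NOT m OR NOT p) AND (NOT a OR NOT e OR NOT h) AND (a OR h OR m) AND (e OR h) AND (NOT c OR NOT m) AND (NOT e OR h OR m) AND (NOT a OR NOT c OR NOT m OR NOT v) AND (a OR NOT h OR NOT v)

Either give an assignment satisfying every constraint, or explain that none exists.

n: True, a: True, e: True, m: True, p: False, h: False, v: False, c: False

Set n = True.
Set a = True.
  then (NOT a OR NOT n OR NOT v) forces v = False.
  then (NOT h OR v) forces h = False.
  then (e OR h) forces e = True.
  then (NOT e OR h OR m) forces m = True.
  then (NOT c OR v) forces c = False.
Set p = False.
All clauses satisfied.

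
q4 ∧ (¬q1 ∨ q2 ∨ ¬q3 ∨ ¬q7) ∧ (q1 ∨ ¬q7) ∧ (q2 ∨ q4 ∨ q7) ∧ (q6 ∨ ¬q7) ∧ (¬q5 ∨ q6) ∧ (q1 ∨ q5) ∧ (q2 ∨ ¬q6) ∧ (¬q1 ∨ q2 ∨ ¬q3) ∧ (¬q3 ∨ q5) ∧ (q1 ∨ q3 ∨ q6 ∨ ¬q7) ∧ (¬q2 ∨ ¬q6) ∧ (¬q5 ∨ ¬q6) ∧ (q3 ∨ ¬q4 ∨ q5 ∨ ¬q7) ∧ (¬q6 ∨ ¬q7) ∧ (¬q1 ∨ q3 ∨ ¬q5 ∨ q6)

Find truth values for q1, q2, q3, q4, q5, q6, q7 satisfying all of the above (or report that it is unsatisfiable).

q1=T, q2=F, q3=F, q4=T, q5=F, q6=F, q7=F

Unit clause (q4) forces q4 = True.
Try q1 = False:
  (q1 ∨ ¬q7) forces q7 = False.
  (q1 ∨ q5) forces q5 = True.
  (¬q5 ∨ q6) forces q6 = True.
  clause (¬q5 ∨ ¬q6) is falsified — backtrack.
So q1 = True.
Set q2 = False.
  then (q2 ∨ ¬q6) forces q6 = False.
  then (¬q1 ∨ q2 ∨ ¬q3) forces q3 = False.
  then (¬q1 ∨ q3 ∨ ¬q5 ∨ q6) forces q5 = False.
  then (q6 ∨ ¬q7) forces q7 = False.
All clauses satisfied.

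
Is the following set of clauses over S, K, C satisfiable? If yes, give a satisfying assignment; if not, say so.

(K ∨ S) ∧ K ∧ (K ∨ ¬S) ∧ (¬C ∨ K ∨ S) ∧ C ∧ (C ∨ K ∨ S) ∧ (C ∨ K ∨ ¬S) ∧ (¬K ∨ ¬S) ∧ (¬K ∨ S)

Case S = True:
  (K) forces K = True.
  Clause (¬K ∨ ¬S) is falsified — contradiction.
Case S = False:
  (K ∨ S) forces K = True.
  Clause (¬K ∨ S) is falsified — contradiction.
Both cases fail, so the formula is unsatisfiable.

UNSATISFIABLE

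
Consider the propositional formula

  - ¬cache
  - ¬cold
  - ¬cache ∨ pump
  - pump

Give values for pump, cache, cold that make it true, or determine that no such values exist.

Unit clause (¬cache) forces cache = False.
Unit clause (¬cold) forces cold = False.
Unit clause (pump) forces pump = True.
Check each clause:
  (¬cache): ¬cache holds.
  (¬cold): ¬cold holds.
  (¬cache ∨ pump): ¬cache holds.
  (pump): pump holds.
All clauses satisfied.

pump=T, cache=F, cold=F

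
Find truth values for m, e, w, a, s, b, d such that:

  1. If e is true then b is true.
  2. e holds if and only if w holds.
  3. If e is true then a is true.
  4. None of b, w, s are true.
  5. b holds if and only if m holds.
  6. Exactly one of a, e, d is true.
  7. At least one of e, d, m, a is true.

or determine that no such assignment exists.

m = False, e = False, w = False, a = False, s = False, b = False, d = True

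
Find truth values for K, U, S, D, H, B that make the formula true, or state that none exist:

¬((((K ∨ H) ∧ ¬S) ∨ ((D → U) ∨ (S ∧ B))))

K = True, U = False, S = True, D = True, H = True, B = False

  ¬((((K ∨ H) ∧ ¬S) ∨ ((D → U) ∨ (S ∧ B)))) = True
    ((K ∨ H) ∧ ¬S) ∨ ((D → U) ∨ (S ∧ B)) = False
      (K ∨ H) ∧ ¬S = False
        K ∨ H = True
        ¬S = False
      (D → U) ∨ (S ∧ B) = False
        D → U = False
        S ∧ B = False
The formula evaluates to True.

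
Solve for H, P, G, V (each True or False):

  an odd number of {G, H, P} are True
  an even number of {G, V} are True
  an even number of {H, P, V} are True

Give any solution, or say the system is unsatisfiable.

The formula is unsatisfiable.

Adding constraints 1, 2, 3 mod 2: every variable appears an even number of times on the left, so the left side is 0.
But the right sides sum to 1 (mod 2). 0 ≠ 1 — the system is inconsistent.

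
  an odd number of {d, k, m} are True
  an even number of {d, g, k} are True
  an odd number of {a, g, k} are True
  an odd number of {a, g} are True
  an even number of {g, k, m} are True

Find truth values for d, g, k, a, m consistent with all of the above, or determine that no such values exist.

Adding constraints 1, 2, 3, 4, 5 mod 2: every variable appears an even number of times on the left, so the left side is 0.
But the right sides sum to 1 (mod 2). 0 ≠ 1 — the system is inconsistent.

No satisfying assignment exists.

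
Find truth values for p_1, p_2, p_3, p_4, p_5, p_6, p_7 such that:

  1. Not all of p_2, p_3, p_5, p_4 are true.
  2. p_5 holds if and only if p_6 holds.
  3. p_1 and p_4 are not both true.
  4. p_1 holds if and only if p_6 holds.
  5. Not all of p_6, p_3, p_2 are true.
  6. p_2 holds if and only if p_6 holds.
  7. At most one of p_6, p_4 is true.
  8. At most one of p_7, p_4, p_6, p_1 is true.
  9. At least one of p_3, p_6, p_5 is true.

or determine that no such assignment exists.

p_1 = False, p_2 = False, p_3 = True, p_4 = True, p_5 = False, p_6 = False, p_7 = False

  (1) {p_2, p_3, p_5, p_4}: 2/4 true — not all ✓
  (2) p_5=F, p_6=F — same ✓
  (3) p_1=F, p_4=T — not both ✓
  (4) p_1=F, p_6=F — same ✓
  (5) {p_6, p_3, p_2}: 1/3 true — not all ✓
  (6) p_2=F, p_6=F — same ✓
  (7) {p_6, p_4}: 1 true — at most one ✓
  (8) {p_7, p_4, p_6, p_1}: 1 true — at most one ✓
  (9) {p_3, p_6, p_5}: 1 true — at least one ✓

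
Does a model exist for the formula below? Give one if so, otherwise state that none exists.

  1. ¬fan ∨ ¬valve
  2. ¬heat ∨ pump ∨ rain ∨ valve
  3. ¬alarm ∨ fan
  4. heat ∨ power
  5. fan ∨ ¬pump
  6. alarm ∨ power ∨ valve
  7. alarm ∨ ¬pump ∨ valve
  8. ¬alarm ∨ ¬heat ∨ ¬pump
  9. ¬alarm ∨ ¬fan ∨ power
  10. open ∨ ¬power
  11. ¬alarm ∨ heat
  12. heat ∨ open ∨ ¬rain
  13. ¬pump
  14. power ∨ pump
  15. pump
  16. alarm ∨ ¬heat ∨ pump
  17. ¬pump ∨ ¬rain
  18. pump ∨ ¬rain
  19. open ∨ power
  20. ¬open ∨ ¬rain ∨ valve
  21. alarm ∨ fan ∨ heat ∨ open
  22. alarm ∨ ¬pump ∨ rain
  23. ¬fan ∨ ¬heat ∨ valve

Unsatisfiable — no assignment works.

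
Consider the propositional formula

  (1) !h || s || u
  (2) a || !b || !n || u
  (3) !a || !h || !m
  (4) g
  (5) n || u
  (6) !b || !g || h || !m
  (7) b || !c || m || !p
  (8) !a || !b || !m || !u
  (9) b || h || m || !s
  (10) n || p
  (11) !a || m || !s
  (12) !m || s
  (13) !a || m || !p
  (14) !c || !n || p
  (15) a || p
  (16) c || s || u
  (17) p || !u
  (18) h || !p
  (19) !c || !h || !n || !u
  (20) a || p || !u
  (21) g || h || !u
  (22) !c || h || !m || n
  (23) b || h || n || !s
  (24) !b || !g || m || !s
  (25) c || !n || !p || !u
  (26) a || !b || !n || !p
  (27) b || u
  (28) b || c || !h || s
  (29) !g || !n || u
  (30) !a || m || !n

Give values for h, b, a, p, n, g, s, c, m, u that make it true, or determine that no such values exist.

Unit clause (g) forces g = True.
Set h = True.
Set b = False.
  then (b || u) forces u = True.
  then (p || !u) forces p = True.
Try a = True:
  (!a || !h || !m) forces m = False.
  clause (!a || m || !p) is falsified — backtrack.
So a = False.
Set n = False.
Set s = True.
Set c = True.
  then (b || !c || m || !p) forces m = True.
All clauses satisfied.

h = True, b = False, a = False, p = True, n = False, g = True, s = True, c = True, m = True, u = True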